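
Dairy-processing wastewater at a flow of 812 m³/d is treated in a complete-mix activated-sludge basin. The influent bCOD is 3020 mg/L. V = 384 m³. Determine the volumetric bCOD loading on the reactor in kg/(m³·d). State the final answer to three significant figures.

L_v ≈ 6.39 kg bCOD/(m³·d)

L_v = Q S₀ / V = 812 × 3020 × 10⁻³ / 384.0 = 6.386 kg/(m³·d).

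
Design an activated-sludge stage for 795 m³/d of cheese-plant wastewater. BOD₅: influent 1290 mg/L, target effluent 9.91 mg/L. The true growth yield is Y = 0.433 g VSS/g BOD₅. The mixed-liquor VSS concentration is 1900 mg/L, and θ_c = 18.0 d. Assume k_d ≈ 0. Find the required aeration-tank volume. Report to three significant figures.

With k_d = 0 the design equation reduces to V = Y Q (S₀−S) θ_c / X = 0.433 × 795 × (1290 − 9.91) × 18.0 / 1900 = 4175 m³.

V ≈ 4170 m³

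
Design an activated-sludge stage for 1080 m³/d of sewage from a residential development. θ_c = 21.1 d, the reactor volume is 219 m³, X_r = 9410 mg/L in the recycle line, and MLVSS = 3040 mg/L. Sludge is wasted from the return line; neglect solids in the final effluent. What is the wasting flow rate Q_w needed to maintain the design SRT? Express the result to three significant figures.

Q_w ≈ 3.35 m³/d

θ_c = V·X/(Q_w·X_r) when wasting from the recycle, so Q_w = V·X/(θ_c·X_r) = 219.0 × 3040 / (21.1 × 9410) = 3.353 m³/d.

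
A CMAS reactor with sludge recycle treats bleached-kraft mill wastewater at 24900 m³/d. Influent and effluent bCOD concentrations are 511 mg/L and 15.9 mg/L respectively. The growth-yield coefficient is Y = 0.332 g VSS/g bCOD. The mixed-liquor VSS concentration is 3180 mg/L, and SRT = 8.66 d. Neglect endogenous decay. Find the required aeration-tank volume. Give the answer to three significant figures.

V ≈ 11100 m³

Biomass mass balance (decay neglected): V·X = Y·Q·(S₀ − S)·θ_c, so V = 0.332 × 24900 × (511 − 15.9) × 8.66 / 3180 = 11146 m³.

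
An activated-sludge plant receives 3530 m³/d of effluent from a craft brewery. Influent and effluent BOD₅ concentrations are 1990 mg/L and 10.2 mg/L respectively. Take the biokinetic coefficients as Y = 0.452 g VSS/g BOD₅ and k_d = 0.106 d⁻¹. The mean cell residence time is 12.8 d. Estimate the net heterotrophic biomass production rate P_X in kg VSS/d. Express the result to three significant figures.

P_X ≈ 1340 kg VSS/d

Observed yield with endogenous decay: Y_obs = Y / (1 + k_d·θ_c) = 0.452 / (1 + 0.106 × 12.8) = 0.452 / 2.357 = 0.1918 g VSS/g BOD₅.
Q·(S₀ − S) = 3530 × (1990 − 10.2) × 10⁻³ = 6989 kg/d removed.
Biomass produced: P_X = Y_obs·Q·ΔS = 0.1918 × 6989 ≈ 1340 kg VSS/d.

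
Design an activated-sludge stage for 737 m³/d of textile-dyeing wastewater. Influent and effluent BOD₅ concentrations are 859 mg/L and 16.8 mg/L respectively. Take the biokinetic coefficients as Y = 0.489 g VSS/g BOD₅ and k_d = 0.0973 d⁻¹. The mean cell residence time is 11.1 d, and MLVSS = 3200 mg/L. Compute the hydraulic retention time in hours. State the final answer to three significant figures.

From the SRT design equation V = Y Q (S₀−S) θ_c / [X (1 + k_d θ_c)] = 0.489 × 737 × (859 − 16.8) × 11.1 / [3200 × (1 + 0.0973 × 11.1)] = 3.37×10^6 / 6656 = 506.2 m³.
HRT = V/Q = 506.2 m³ / 737 m³·d⁻¹ = 0.6868 d × 24 = 16.48 h.

τ ≈ 16.5 h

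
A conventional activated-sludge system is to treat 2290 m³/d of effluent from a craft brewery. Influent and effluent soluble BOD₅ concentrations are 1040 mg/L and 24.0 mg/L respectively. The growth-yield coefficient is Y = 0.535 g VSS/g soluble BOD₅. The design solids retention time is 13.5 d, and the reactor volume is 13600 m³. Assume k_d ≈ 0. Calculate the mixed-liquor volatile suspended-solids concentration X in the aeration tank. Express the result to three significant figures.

X ≈ 1240 mg/L

Without decay, X = Y Q (S₀−S) θ_c / V = 0.535 × 2290 × (1040 − 24.0) × 13.5 / 13600 = 1236 mg/L.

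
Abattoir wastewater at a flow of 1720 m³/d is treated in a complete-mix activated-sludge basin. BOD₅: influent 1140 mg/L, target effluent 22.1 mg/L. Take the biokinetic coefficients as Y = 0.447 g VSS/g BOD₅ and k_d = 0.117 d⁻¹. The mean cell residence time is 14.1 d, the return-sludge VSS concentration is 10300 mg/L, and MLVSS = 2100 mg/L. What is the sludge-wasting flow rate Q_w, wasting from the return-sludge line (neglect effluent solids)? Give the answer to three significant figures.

Rearranging the biomass balance for a CMAS with decay, V = Y·Q·ΔS·θ_c / [X·(1+k_d θ_c)] = 0.447 × 1720 × (1140 − 22.1) × 14.1 / [2100 × (1 + 0.117 × 14.1)] = 1.21×10^7 / 5564 = 2178 m³.
θ_c = V·X/(Q_w·X_r) when wasting from the recycle, so Q_w = V·X/(θ_c·X_r) = 2178 × 2100 / (14.1 × 10300) = 31.49 m³/d.

Q_w ≈ 31.5 m³/d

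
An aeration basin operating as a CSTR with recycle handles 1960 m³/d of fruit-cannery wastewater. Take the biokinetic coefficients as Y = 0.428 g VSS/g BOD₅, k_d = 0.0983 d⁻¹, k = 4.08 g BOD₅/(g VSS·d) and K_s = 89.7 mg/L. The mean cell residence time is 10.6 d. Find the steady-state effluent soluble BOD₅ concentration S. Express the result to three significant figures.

S ≈ 11.1 mg/L

Effluent substrate depends only on kinetics and SRT: S = K_s(1 + k_d θ_c) / [θ_c(Yk − k_d) − 1] = 89.7 × (1 + 0.0983 × 10.6) / [10.6 × (0.428 × 4.08 − 0.0983) − 1] = 183.2 / 16.47 = 11.12 mg/L.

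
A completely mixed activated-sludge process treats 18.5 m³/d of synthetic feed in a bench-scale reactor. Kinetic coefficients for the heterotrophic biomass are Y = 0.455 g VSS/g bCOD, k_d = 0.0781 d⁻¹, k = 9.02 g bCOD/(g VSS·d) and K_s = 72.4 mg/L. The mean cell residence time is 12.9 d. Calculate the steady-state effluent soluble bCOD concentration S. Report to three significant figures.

For a completely mixed reactor with recycle the Lawrence–McCarty relation gives S = K_s·(1 + k_d·θ_c) / [θ_c·(Y·k − k_d) − 1] = 72.4 × (1 + 0.0781 × 12.9) / [12.9 × (0.455 × 9.02 − 0.0781) − 1] = 145.3 / 50.94 = 2.853 mg/L.

S ≈ 2.85 mg/L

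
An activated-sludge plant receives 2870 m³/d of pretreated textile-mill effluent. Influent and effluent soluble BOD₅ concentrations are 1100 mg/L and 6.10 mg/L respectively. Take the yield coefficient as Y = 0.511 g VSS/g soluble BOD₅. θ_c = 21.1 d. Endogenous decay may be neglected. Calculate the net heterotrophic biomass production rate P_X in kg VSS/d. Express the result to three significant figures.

P_X ≈ 1600 kg VSS/d

No decay correction is needed, so Y_obs = Y = 0.511.
Mass of soluble BOD₅ removed per day: Q(S₀ − S) = 2870 × 1094 g/m³ = 3139 kg/d.
Biomass produced: P_X = Y_obs·Q·ΔS = 0.5110 × 3139 ≈ 1604 kg VSS/d.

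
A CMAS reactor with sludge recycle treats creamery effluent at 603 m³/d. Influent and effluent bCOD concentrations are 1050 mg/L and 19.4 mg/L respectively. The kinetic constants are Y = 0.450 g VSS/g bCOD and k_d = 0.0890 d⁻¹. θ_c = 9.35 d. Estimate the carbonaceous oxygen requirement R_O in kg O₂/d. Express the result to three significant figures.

The observed yield is Y_obs = Y/(1 + k_d·θ_c) = 0.450 / (1 + 0.0890 × 9.35) = 0.450 / 1.832 = 0.2456 g VSS per g bCOD removed.
Substrate removed = Q·(S₀ − S) = 603 m³/d × (1050 − 19.4) g/m³ = 6.21×10^5 g/d = 621.5 kg/d.
Biomass synthesised: P_X = Y_obs × 621.5 = 152.6 kg VSS/d.
R_O = Q·(S₀ − S) − 1.42·P_X = 621.5 − 1.42 × 152.6 = 404.7 kg O₂/d.

R_O ≈ 405 kg O₂/d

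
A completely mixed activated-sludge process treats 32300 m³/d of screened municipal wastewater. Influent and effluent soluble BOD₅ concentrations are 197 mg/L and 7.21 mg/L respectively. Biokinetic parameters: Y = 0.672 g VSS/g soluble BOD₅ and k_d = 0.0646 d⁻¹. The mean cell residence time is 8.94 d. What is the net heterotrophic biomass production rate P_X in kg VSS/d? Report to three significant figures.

P_X ≈ 2610 kg VSS/d

The observed yield is Y_obs = Y/(1 + k_d·θ_c) = 0.672 / (1 + 0.0646 × 8.94) = 0.672 / 1.578 = 0.4260 g VSS per g soluble BOD₅ removed.
ΔS = 197 − 7.21 = 189.8 mg/L, so the substrate removal rate is 32300 × 189.8/1000 = 6130 kg soluble BOD₅/d.
Net biomass production P_X = Y_obs × Q·(S₀ − S) = 0.4260 × 6130 = 2611 kg VSS/d.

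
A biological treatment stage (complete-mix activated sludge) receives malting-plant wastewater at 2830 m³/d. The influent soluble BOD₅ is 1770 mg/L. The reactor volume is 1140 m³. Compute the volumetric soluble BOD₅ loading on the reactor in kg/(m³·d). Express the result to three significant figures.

L_v = Q S₀ / V = 2830 × 1770 × 10⁻³ / 1140 = 4.394 kg/(m³·d).

L_v ≈ 4.39 kg soluble BOD₅/(m³·d)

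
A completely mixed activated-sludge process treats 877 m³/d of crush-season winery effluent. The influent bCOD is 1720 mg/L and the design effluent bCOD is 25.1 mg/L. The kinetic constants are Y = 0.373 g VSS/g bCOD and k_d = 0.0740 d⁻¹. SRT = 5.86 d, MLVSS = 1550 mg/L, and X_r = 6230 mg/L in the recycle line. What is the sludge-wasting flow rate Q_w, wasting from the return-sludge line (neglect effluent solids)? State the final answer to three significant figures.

From the SRT design equation V = Y Q (S₀−S) θ_c / [X (1 + k_d θ_c)] = 0.373 × 877 × (1720 − 25.1) × 5.86 / [1550 × (1 + 0.0740 × 5.86)] = 3.25×10^6 / 2222 = 1462 m³.
θ_c = V·X/(Q_w·X_r) when wasting from the recycle, so Q_w = V·X/(θ_c·X_r) = 1462 × 1550 / (5.86 × 6230) = 62.08 m³/d.

Q_w ≈ 62.1 m³/d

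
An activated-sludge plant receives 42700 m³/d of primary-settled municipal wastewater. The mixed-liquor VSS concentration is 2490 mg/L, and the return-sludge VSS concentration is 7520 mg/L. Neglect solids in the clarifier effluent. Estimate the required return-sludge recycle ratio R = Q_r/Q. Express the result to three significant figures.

Solids balance on the clarifier gives (1+R)X = R·X_r, so R = X/(X_r − X) = 2490 / (7520 − 2490) = 0.4950.

R ≈ 0.495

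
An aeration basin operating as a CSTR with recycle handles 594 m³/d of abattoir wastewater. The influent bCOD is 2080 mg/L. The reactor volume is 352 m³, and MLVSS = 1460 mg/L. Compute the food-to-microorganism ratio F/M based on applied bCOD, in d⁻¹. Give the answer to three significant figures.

F/M ≈ 2.40 d⁻¹

F/M = Q·S₀ / (V·X) = 594 × 2080 / (352.0 × 1460) = 2.404 g bCOD·(g VSS·d)⁻¹.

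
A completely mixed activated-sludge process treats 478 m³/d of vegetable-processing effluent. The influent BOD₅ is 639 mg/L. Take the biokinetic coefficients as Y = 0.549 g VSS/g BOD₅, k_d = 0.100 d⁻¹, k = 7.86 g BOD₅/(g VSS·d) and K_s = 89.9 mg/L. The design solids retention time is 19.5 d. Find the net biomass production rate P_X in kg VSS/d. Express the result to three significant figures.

For a completely mixed reactor with recycle the Lawrence–McCarty relation gives S = K_s·(1 + k_d·θ_c) / [θ_c·(Y·k − k_d) − 1] = 89.9 × (1 + 0.100 × 19.5) / [19.5 × (0.549 × 7.86 − 0.100) − 1] = 265.2 / 81.20 = 3.266 mg/L.
Y_obs = Y / (1 + k_d θ_c) = 0.549 / (1 + 0.100 × 19.5) = 0.549 / 2.950 = 0.1861.
Substrate removed = Q·(S₀ − S) = 478 m³/d × (639 − 3.27) g/m³ = 3.04×10^5 g/d = 303.9 kg/d.
So the net sludge growth is P_X = 0.1861 × 303.9 = 56.55 kg VSS/d.

P_X ≈ 56.6 kg VSS/d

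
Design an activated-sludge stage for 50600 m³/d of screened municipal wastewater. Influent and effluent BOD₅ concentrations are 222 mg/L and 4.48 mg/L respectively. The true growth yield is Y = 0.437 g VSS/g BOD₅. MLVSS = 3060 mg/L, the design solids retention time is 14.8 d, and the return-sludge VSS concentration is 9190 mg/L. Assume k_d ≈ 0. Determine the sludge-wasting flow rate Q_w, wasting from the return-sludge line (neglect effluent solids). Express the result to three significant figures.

V·X = Y·Q·ΔS·θ_c gives V = 0.437 × 50600 × (222 − 4.48) × 14.8 / 3060 = 23263 m³.
Wasting from the return line (neglecting effluent solids): Q_w = V·X / (θ_c·X_r) = 23263 × 3060 / (14.8 × 9190) = 523.4 m³/d.

Q_w ≈ 523 m³/d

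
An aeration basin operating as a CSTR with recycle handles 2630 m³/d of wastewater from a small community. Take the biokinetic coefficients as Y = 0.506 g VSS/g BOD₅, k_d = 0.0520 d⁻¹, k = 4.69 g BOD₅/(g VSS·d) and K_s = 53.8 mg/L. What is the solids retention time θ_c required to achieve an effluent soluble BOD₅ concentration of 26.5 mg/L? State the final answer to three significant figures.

Specific growth rate at S = 26.5 mg/L: μ = YkS/(K_s+S) = 0.506·4.69·26.5/(53.8+26.5) = 0.7832 d⁻¹.
1/θ_c = 0.7832 − 0.0520 = 0.7312 d⁻¹, so θ_c = 1.368 d.

θ_c ≈ 1.37 d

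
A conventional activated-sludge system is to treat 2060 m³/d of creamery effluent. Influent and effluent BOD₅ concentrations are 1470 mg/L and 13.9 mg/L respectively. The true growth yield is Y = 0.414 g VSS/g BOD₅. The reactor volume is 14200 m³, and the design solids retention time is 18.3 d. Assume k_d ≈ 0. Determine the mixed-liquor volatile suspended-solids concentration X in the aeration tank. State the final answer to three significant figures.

X ≈ 1600 mg/L

Without decay, X = Y Q (S₀−S) θ_c / V = 0.414 × 2060 × (1470 − 13.9) × 18.3 / 14200 = 1600 mg/L.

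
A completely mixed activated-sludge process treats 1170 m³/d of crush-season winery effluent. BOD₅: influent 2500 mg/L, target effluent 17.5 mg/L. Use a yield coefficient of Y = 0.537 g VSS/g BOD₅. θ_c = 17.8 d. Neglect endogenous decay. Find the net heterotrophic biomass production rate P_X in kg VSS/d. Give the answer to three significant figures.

Since k_d ≈ 0, Y_obs = Y = 0.537 g VSS/g BOD₅.
Mass of BOD₅ removed per day: Q(S₀ − S) = 1170 × 2482 g/m³ = 2905 kg/d.
Biomass produced: P_X = Y_obs·Q·ΔS = 0.5370 × 2905 ≈ 1560 kg VSS/d.

P_X ≈ 1560 kg VSS/d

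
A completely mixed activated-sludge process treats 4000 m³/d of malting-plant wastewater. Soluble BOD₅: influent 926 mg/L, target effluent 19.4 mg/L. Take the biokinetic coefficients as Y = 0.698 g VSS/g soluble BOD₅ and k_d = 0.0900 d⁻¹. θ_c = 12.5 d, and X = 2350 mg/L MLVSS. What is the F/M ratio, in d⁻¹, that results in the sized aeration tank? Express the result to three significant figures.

Steady-state biomass mass balance: V·X·(1 + k_d·θ_c) = Y·Q·(S₀ − S)·θ_c, so V = 0.698 × 4000 × (926 − 19.4) × 12.5 / [2350 × (1 + 0.0900 × 12.5)] = 3.16×10^7 / 4994 = 6336 m³.
Food-to-microorganism ratio F/M = Q S₀ / (V X) = 4000 × 926 / (6336 × 2350) = 0.2488 d⁻¹.

F/M ≈ 0.249 d⁻¹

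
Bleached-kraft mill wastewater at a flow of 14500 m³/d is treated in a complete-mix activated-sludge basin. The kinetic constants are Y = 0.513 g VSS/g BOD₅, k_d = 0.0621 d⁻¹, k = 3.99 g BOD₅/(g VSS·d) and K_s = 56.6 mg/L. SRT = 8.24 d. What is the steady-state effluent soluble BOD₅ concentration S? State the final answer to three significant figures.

S ≈ 5.57 mg/L

For a completely mixed reactor with recycle the Lawrence–McCarty relation gives S = K_s·(1 + k_d·θ_c) / [θ_c·(Y·k − k_d) − 1] = 56.6 × (1 + 0.0621 × 8.24) / [8.24 × (0.513 × 3.99 − 0.0621) − 1] = 85.56 / 15.35 = 5.572 mg/L.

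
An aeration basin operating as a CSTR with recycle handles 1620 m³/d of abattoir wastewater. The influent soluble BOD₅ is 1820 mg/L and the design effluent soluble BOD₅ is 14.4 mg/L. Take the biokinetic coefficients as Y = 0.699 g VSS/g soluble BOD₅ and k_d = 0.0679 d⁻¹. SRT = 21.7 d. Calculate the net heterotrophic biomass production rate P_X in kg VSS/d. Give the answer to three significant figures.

Correct the yield for decay: Y_obs = Y/(1 + k_d θ_c) = 0.699 / (1 + 0.0679 × 21.7) = 0.699 / 2.473 = 0.2826.
Q·(S₀ − S) = 1620 × (1820 − 14.4) × 10⁻³ = 2925 kg/d removed.
Biomass produced: P_X = Y_obs·Q·ΔS = 0.2826 × 2925 ≈ 826.6 kg VSS/d.

P_X ≈ 827 kg VSS/d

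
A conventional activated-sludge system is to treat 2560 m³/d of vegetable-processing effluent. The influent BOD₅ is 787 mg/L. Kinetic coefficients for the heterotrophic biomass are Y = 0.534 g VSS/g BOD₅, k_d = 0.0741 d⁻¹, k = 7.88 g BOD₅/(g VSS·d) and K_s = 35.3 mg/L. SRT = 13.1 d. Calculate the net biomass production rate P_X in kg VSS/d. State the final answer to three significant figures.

P_X ≈ 545 kg VSS/d

For a completely mixed reactor with recycle the Lawrence–McCarty relation gives S = K_s·(1 + k_d·θ_c) / [θ_c·(Y·k − k_d) − 1] = 35.3 × (1 + 0.0741 × 13.1) / [13.1 × (0.534 × 7.88 − 0.0741) − 1] = 69.57 / 53.15 = 1.309 mg/L.
Observed yield with endogenous decay: Y_obs = Y / (1 + k_d·θ_c) = 0.534 / (1 + 0.0741 × 13.1) = 0.534 / 1.971 = 0.2710 g VSS/g BOD₅.
ΔS = 787 − 1.31 = 785.7 mg/L, so the substrate removal rate is 2560 × 785.7/1000 = 2011 kg BOD₅/d.
Net biomass production P_X = Y_obs × Q·(S₀ − S) = 0.2710 × 2011 = 545.0 kg VSS/d.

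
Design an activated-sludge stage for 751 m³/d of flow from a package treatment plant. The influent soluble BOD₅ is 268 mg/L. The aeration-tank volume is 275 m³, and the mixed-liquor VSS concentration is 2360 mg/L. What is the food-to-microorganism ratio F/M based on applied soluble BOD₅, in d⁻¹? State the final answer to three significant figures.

F/M ≈ 0.310 d⁻¹

F/M = applied load / biomass = Q·S₀/(V·X) = 751 × 268 / (275.0 × 2360) = 0.3101 d⁻¹.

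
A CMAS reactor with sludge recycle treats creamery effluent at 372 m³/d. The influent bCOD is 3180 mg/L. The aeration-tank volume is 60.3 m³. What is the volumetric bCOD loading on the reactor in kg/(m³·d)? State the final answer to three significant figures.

Volumetric loading L_v = Q·S₀ / V = 372 × 3180 g/m³ / 60.30 m³ = 19618 g/(m³·d) = 19.62 kg bCOD/(m³·d).

L_v ≈ 19.6 kg bCOD/(m³·d)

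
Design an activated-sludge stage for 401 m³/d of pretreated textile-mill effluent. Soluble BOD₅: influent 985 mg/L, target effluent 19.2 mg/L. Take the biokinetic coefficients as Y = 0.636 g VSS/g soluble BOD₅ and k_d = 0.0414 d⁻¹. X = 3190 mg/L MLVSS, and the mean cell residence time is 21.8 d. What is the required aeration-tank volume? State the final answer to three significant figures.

V ≈ 885 m³

Steady-state biomass mass balance: V·X·(1 + k_d·θ_c) = Y·Q·(S₀ − S)·θ_c, so V = 0.636 × 401 × (985 − 19.2) × 21.8 / [3190 × (1 + 0.0414 × 21.8)] = 5.37×10^6 / 6069 = 884.8 m³.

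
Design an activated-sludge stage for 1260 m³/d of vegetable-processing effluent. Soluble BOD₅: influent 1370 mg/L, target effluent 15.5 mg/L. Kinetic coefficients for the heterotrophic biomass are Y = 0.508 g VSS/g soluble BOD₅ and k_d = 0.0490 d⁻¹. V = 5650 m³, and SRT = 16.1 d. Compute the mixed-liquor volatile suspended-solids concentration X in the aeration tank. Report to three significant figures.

Solving the biomass balance for X: X = Y Q (S₀−S) θ_c / [V (1+k_d θ_c)] = 0.508 × 1260 × (1370 − 15.5) × 16.1 / [5650 × (1 + 0.0490 × 16.1)] = 1381 mg/L.

X ≈ 1380 mg/L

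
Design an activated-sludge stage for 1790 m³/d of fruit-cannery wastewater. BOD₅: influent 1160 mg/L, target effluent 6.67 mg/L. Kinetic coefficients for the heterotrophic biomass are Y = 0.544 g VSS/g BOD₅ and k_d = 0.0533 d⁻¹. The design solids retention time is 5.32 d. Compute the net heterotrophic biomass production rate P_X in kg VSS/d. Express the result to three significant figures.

P_X ≈ 875 kg VSS/d

Y_obs = Y / (1 + k_d θ_c) = 0.544 / (1 + 0.0533 × 5.32) = 0.544 / 1.284 = 0.4238.
ΔS = 1160 − 6.67 = 1153 mg/L, so the substrate removal rate is 1790 × 1153/1000 = 2064 kg BOD₅/d.
P_X = Y_obs · Q(S₀ − S) = 0.4238 × 2064 = 875.0 kg VSS/d.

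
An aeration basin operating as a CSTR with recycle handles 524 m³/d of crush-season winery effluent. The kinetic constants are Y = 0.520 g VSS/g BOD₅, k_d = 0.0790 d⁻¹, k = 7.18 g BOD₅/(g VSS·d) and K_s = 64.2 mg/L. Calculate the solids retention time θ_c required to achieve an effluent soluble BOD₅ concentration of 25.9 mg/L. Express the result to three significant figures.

Specific growth rate at S = 25.9 mg/L: μ = YkS/(K_s+S) = 0.520·7.18·25.9/(64.2+25.9) = 1.073 d⁻¹.
Then 1/θ_c = μ − k_d = 1.073 − 0.0790 = 0.9943 d⁻¹, giving θ_c = 1.006 d.

θ_c ≈ 1.01 d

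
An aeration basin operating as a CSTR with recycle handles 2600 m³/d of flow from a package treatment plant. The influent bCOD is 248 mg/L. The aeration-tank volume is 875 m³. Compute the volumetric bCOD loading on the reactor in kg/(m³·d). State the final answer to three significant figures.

L_v ≈ 0.737 kg bCOD/(m³·d)

Applied bCOD load per unit volume = Q·S₀/V = (2600 × 248/1000)/875.0 = 0.7369 kg bCOD·m⁻³·d⁻¹.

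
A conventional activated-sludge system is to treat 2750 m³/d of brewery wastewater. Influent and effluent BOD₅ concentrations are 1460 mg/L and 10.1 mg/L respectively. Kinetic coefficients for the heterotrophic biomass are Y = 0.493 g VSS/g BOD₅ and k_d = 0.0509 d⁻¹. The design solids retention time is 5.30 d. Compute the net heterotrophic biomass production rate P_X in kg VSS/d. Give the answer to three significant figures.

Y_obs = Y / (1 + k_d θ_c) = 0.493 / (1 + 0.0509 × 5.30) = 0.493 / 1.270 = 0.3883.
Substrate removed = Q·(S₀ − S) = 2750 m³/d × (1460 − 10.1) g/m³ = 3.99×10^6 g/d = 3987 kg/d.
P_X = Y_obs · Q(S₀ − S) = 0.3883 × 3987 = 1548 kg VSS/d.

P_X ≈ 1550 kg VSS/d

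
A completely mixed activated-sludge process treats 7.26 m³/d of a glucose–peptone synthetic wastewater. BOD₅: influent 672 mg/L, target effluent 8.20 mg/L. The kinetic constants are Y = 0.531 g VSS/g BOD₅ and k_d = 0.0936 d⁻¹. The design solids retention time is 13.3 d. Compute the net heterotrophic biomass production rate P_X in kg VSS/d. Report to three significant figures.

P_X ≈ 1.14 kg VSS/d

The observed yield is Y_obs = Y/(1 + k_d·θ_c) = 0.531 / (1 + 0.0936 × 13.3) = 0.531 / 2.245 = 0.2365 g VSS per g BOD₅ removed.
Mass of BOD₅ removed per day: Q(S₀ − S) = 7.26 × 663.8 g/m³ = 4.819 kg/d.
Net biomass production P_X = Y_obs × Q·(S₀ − S) = 0.2365 × 4.819 = 1.140 kg VSS/d.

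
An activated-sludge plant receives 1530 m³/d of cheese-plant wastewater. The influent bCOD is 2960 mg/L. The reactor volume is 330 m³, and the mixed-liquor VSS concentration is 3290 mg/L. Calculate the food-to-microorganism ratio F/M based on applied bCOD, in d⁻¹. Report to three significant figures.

F/M = Q·S₀ / (V·X) = 1530 × 2960 / (330.0 × 3290) = 4.171 g bCOD·(g VSS·d)⁻¹.

F/M ≈ 4.17 d⁻¹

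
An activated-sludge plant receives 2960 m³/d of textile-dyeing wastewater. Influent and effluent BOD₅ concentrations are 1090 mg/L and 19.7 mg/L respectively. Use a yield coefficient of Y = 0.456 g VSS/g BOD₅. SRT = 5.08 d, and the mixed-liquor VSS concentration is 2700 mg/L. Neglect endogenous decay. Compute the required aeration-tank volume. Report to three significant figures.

V ≈ 2720 m³

Biomass mass balance (decay neglected): V·X = Y·Q·(S₀ − S)·θ_c, so V = 0.456 × 2960 × (1090 − 19.7) × 5.08 / 2700 = 2718 m³.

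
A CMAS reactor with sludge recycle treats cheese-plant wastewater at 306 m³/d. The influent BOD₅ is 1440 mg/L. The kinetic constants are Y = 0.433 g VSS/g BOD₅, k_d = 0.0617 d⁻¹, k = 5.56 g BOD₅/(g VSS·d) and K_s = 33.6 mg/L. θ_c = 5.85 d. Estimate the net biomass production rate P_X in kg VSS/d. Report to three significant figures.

P_X ≈ 140 kg VSS/d

For a completely mixed reactor with recycle the Lawrence–McCarty relation gives S = K_s·(1 + k_d·θ_c) / [θ_c·(Y·k − k_d) − 1] = 33.6 × (1 + 0.0617 × 5.85) / [5.85 × (0.433 × 5.56 − 0.0617) − 1] = 45.73 / 12.72 = 3.594 mg/L.
The observed yield is Y_obs = Y/(1 + k_d·θ_c) = 0.433 / (1 + 0.0617 × 5.85) = 0.433 / 1.361 = 0.3182 g VSS per g BOD₅ removed.
Substrate removed = Q·(S₀ − S) = 306 m³/d × (1440 − 3.59) g/m³ = 4.4×10^5 g/d = 439.5 kg/d.
Biomass produced: P_X = Y_obs·Q·ΔS = 0.3182 × 439.5 ≈ 139.8 kg VSS/d.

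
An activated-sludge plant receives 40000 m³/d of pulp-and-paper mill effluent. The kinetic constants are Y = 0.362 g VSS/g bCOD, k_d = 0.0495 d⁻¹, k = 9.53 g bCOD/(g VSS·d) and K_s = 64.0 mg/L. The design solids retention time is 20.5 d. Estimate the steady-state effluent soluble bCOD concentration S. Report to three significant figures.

S ≈ 1.88 mg/L

Effluent substrate depends only on kinetics and SRT: S = K_s(1 + k_d θ_c) / [θ_c(Yk − k_d) − 1] = 64.0 × (1 + 0.0495 × 20.5) / [20.5 × (0.362 × 9.53 − 0.0495) − 1] = 128.9 / 68.71 = 1.877 mg/L.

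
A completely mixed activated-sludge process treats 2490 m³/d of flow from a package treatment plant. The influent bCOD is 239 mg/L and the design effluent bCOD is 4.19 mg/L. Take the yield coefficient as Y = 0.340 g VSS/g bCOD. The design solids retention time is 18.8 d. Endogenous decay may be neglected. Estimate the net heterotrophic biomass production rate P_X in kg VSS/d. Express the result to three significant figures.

P_X ≈ 199 kg VSS/d

Since k_d ≈ 0, Y_obs = Y = 0.340 g VSS/g bCOD.
Mass of bCOD removed per day: Q(S₀ − S) = 2490 × 234.8 g/m³ = 584.7 kg/d.
So the net sludge growth is P_X = 0.3400 × 584.7 = 198.8 kg VSS/d.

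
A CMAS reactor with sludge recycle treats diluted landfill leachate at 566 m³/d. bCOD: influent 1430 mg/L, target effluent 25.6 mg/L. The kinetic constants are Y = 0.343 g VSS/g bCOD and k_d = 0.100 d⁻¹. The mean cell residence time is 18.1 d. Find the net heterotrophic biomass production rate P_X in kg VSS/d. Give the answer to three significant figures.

P_X ≈ 97.0 kg VSS/d

Observed yield with endogenous decay: Y_obs = Y / (1 + k_d·θ_c) = 0.343 / (1 + 0.100 × 18.1) = 0.343 / 2.810 = 0.1221 g VSS/g bCOD.
ΔS = 1430 − 25.6 = 1404 mg/L, so the substrate removal rate is 566 × 1404/1000 = 794.9 kg bCOD/d.
Net biomass production P_X = Y_obs × Q·(S₀ − S) = 0.1221 × 794.9 = 97.03 kg VSS/d.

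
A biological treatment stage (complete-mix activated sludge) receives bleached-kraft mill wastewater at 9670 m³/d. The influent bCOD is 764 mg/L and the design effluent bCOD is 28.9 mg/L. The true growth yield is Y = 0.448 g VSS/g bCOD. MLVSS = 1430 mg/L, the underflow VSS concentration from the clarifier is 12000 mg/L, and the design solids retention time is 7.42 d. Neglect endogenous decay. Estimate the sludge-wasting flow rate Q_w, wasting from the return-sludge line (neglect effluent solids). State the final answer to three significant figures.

With k_d = 0 the design equation reduces to V = Y Q (S₀−S) θ_c / X = 0.448 × 9670 × (764 − 28.9) × 7.42 / 1430 = 16524 m³.
Q_w = (V·X)/(θ_c X_r) = 16524 × 1430 / (7.42 × 12000) = 265.4 m³/d.

Q_w ≈ 265 m³/d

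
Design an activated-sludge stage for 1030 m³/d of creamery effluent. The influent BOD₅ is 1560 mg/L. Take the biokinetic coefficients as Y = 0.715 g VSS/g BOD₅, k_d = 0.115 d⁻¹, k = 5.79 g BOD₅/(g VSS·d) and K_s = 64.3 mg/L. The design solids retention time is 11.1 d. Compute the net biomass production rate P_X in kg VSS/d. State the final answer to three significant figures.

From the Monod/SRT balance for a CMAS, S = K_s·(1+k_d θ_c)/[θ_c·(Y k − k_d) − 1] = 64.3 × (1 + 0.115 × 11.1) / [11.1 × (0.715 × 5.79 − 0.115) − 1] = 146.4 / 43.68 = 3.351 mg/L.
Correct the yield for decay: Y_obs = Y/(1 + k_d θ_c) = 0.715 / (1 + 0.115 × 11.1) = 0.715 / 2.276 = 0.3141.
Mass of BOD₅ removed per day: Q(S₀ − S) = 1030 × 1557 g/m³ = 1603 kg/d.
Net biomass production P_X = Y_obs × Q·(S₀ − S) = 0.3141 × 1603 = 503.6 kg VSS/d.

P_X ≈ 504 kg VSS/d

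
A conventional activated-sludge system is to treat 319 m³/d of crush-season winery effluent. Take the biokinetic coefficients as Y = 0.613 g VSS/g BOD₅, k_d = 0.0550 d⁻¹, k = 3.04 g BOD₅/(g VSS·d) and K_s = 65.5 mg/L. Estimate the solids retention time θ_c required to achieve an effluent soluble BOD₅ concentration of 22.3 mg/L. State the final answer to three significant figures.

θ_c ≈ 2.39 d

Specific growth rate at S = 22.3 mg/L: μ = YkS/(K_s+S) = 0.613·3.04·22.3/(65.5+22.3) = 0.4733 d⁻¹.
1/θ_c = 0.4733 − 0.0550 = 0.4183 d⁻¹, so θ_c = 2.391 d.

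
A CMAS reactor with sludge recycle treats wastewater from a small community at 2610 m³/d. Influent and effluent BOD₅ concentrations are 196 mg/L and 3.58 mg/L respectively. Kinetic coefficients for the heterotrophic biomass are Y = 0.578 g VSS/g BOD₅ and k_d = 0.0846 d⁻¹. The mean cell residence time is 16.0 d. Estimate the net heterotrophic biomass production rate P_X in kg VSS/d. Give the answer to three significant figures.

Correct the yield for decay: Y_obs = Y/(1 + k_d θ_c) = 0.578 / (1 + 0.0846 × 16.0) = 0.578 / 2.354 = 0.2456.
Mass of BOD₅ removed per day: Q(S₀ − S) = 2610 × 192.4 g/m³ = 502.2 kg/d.
Net biomass production P_X = Y_obs × Q·(S₀ − S) = 0.2456 × 502.2 = 123.3 kg VSS/d.

P_X ≈ 123 kg VSS/d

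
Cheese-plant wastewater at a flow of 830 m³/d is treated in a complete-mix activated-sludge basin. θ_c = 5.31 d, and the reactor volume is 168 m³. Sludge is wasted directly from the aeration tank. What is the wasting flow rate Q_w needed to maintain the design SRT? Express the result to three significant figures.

For wasting at MLVSS concentration, Q_w = V/θ_c = 168.0/5.31 = 31.64 m³/d.

Q_w ≈ 31.6 m³/d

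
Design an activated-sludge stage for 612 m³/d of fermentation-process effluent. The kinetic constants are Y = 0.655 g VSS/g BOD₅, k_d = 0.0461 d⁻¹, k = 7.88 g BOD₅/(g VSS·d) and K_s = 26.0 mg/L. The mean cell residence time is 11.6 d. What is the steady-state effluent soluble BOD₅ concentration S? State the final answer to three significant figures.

S ≈ 0.684 mg/L

Effluent substrate depends only on kinetics and SRT: S = K_s(1 + k_d θ_c) / [θ_c(Yk − k_d) − 1] = 26.0 × (1 + 0.0461 × 11.6) / [11.6 × (0.655 × 7.88 − 0.0461) − 1] = 39.90 / 58.34 = 0.6840 mg/L.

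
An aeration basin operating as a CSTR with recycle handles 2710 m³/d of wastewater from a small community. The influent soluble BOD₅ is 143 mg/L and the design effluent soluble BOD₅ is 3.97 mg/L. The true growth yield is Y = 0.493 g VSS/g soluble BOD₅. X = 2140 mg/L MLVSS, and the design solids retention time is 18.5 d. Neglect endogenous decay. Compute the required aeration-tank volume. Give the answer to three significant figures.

V·X = Y·Q·ΔS·θ_c gives V = 0.493 × 2710 × (143 − 3.97) × 18.5 / 2140 = 1606 m³.

V ≈ 1610 m³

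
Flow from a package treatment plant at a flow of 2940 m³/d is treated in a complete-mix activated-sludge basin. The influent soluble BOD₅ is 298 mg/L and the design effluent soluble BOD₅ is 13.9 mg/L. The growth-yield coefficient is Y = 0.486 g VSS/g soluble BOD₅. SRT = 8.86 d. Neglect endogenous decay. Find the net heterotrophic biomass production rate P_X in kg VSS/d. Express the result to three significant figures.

No decay correction is needed, so Y_obs = Y = 0.486.
ΔS = 298 − 13.9 = 284.1 mg/L, so the substrate removal rate is 2940 × 284.1/1000 = 835.3 kg soluble BOD₅/d.
Biomass produced: P_X = Y_obs·Q·ΔS = 0.4860 × 835.3 ≈ 405.9 kg VSS/d.

P_X ≈ 406 kg VSS/d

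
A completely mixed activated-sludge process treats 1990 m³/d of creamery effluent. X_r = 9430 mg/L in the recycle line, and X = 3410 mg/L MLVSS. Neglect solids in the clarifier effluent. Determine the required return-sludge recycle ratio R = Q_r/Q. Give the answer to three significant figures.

Mass balance around the secondary clarifier (neglecting effluent solids): R = X / (X_r − X) = 3410 / (9430 − 3410) = 0.5664.

R ≈ 0.566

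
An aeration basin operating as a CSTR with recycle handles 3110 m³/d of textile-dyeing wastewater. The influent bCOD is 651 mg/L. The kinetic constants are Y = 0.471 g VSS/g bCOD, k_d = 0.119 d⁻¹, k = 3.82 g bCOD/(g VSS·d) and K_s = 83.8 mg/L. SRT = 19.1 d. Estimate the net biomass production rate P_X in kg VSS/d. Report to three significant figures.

From the Monod/SRT balance for a CMAS, S = K_s·(1+k_d θ_c)/[θ_c·(Y k − k_d) − 1] = 83.8 × (1 + 0.119 × 19.1) / [19.1 × (0.471 × 3.82 − 0.119) − 1] = 274.3 / 31.09 = 8.821 mg/L.
Y_obs = Y / (1 + k_d θ_c) = 0.471 / (1 + 0.119 × 19.1) = 0.471 / 3.273 = 0.1439.
Q·(S₀ − S) = 3110 × (651 − 8.82) × 10⁻³ = 1997 kg/d removed.
Net biomass production P_X = Y_obs × Q·(S₀ − S) = 0.1439 × 1997 = 287.4 kg VSS/d.

P_X ≈ 287 kg VSS/d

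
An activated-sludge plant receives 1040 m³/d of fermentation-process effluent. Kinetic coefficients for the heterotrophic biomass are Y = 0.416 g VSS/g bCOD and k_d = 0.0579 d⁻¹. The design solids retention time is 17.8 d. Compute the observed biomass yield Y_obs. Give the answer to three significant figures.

Y_obs ≈ 0.205 g VSS/g bCOD

Correct the yield for decay: Y_obs = Y/(1 + k_d θ_c) = 0.416 / (1 + 0.0579 × 17.8) = 0.416 / 2.031 = 0.2049.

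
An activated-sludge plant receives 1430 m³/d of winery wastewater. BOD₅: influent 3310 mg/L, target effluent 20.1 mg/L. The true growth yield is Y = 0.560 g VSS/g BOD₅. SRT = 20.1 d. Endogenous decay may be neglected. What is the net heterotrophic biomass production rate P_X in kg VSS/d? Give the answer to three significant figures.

P_X ≈ 2630 kg VSS/d

No decay correction is needed, so Y_obs = Y = 0.560.
Substrate removed = Q·(S₀ − S) = 1430 m³/d × (3310 − 20.1) g/m³ = 4.7×10^6 g/d = 4705 kg/d.
Net biomass production P_X = Y_obs × Q·(S₀ − S) = 0.5600 × 4705 = 2635 kg VSS/d.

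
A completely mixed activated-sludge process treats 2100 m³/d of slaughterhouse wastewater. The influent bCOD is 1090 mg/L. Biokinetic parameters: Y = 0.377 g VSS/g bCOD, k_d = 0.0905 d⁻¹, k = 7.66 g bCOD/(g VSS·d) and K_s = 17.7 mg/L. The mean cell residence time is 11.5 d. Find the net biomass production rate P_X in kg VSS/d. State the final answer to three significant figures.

P_X ≈ 422 kg VSS/d

From the Monod/SRT balance for a CMAS, S = K_s·(1+k_d θ_c)/[θ_c·(Y k − k_d) − 1] = 17.7 × (1 + 0.0905 × 11.5) / [11.5 × (0.377 × 7.66 − 0.0905) − 1] = 36.12 / 31.17 = 1.159 mg/L.
The observed yield is Y_obs = Y/(1 + k_d·θ_c) = 0.377 / (1 + 0.0905 × 11.5) = 0.377 / 2.041 = 0.1847 g VSS per g bCOD removed.
ΔS = 1090 − 1.16 = 1089 mg/L, so the substrate removal rate is 2100 × 1089/1000 = 2287 kg bCOD/d.
P_X = Y_obs · Q(S₀ − S) = 0.1847 × 2287 = 422.4 kg VSS/d.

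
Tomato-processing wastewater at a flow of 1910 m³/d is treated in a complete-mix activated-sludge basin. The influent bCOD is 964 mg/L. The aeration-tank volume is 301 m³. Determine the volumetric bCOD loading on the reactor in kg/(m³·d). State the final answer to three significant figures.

Applied bCOD load per unit volume = Q·S₀/V = (1910 × 964/1000)/301.0 = 6.117 kg bCOD·m⁻³·d⁻¹.

L_v ≈ 6.12 kg bCOD/(m³·d)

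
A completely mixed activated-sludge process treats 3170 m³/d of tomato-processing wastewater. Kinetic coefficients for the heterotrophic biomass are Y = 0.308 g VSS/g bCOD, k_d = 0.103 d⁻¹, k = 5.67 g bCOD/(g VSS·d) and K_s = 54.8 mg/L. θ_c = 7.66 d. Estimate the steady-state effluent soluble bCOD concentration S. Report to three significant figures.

From the Monod/SRT balance for a CMAS, S = K_s·(1+k_d θ_c)/[θ_c·(Y k − k_d) − 1] = 54.8 × (1 + 0.103 × 7.66) / [7.66 × (0.308 × 5.67 − 0.103) − 1] = 98.04 / 11.59 = 8.460 mg/L.

S ≈ 8.46 mg/L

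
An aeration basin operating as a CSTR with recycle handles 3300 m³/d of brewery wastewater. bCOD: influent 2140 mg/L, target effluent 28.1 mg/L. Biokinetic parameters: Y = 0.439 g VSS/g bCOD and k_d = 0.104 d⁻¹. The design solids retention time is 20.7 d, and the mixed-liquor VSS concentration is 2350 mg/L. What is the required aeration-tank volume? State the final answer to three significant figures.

From the SRT design equation V = Y Q (S₀−S) θ_c / [X (1 + k_d θ_c)] = 0.439 × 3300 × (2140 − 28.1) × 20.7 / [2350 × (1 + 0.104 × 20.7)] = 6.33×10^7 / 7409 = 8548 m³.

V ≈ 8550 m³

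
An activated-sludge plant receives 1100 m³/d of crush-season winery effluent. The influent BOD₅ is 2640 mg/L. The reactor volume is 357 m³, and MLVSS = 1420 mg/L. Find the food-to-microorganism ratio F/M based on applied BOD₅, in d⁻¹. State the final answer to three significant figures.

F/M ≈ 5.73 d⁻¹

F/M = Q·S₀ / (V·X) = 1100 × 2640 / (357.0 × 1420) = 5.728 g BOD₅·(g VSS·d)⁻¹.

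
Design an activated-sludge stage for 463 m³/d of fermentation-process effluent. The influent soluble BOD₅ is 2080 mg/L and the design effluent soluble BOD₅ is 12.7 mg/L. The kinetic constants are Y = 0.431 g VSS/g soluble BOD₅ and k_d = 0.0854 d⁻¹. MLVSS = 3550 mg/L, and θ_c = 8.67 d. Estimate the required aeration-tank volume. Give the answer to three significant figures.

From the SRT design equation V = Y Q (S₀−S) θ_c / [X (1 + k_d θ_c)] = 0.431 × 463 × (2080 − 12.7) × 8.67 / [3550 × (1 + 0.0854 × 8.67)] = 3.58×10^6 / 6178 = 578.9 m³.

V ≈ 579 m³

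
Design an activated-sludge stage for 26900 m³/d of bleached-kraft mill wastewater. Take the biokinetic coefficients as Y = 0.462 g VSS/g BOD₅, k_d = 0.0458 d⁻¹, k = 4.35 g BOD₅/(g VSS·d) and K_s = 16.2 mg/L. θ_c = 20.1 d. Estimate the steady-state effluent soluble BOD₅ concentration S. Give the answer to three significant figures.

From the Monod/SRT balance for a CMAS, S = K_s·(1+k_d θ_c)/[θ_c·(Y k − k_d) − 1] = 16.2 × (1 + 0.0458 × 20.1) / [20.1 × (0.462 × 4.35 − 0.0458) − 1] = 31.11 / 38.47 = 0.8087 mg/L.

S ≈ 0.809 mg/L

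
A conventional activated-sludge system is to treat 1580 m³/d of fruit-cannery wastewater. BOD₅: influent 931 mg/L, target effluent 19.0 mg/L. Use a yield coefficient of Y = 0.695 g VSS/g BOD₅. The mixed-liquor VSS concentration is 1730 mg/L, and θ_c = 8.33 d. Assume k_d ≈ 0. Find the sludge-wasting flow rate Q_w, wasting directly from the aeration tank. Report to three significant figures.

Q_w ≈ 579 m³/d

With k_d = 0 the design equation reduces to V = Y Q (S₀−S) θ_c / X = 0.695 × 1580 × (931 − 19.0) × 8.33 / 1730 = 4822 m³.
With mixed-liquor wasting, θ_c = V/Q_w, so Q_w = V/θ_c = 4822/8.33 = 578.9 m³/d.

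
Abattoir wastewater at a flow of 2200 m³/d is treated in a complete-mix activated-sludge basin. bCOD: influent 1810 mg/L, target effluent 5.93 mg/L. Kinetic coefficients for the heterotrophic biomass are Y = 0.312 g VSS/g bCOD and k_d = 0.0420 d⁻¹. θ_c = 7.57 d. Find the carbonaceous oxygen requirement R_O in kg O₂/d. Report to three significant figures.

R_O ≈ 2630 kg O₂/d

The observed yield is Y_obs = Y/(1 + k_d·θ_c) = 0.312 / (1 + 0.0420 × 7.57) = 0.312 / 1.318 = 0.2367 g VSS per g bCOD removed.
Substrate removed = Q·(S₀ − S) = 2200 m³/d × (1810 − 5.93) g/m³ = 3.97×10^6 g/d = 3969 kg/d.
P_X = Y_obs·Q·(S₀ − S) = 0.2367 × 3969 = 939.6 kg VSS/d.
R_O = Q·(S₀ − S) − 1.42·P_X = 3969 − 1.42 × 939.6 = 2635 kg O₂/d.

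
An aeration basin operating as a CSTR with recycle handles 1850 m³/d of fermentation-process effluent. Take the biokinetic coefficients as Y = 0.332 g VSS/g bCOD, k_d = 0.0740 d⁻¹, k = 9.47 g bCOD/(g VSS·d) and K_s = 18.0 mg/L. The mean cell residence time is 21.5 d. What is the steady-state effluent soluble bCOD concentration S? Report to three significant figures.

S ≈ 0.717 mg/L

For a completely mixed reactor with recycle the Lawrence–McCarty relation gives S = K_s·(1 + k_d·θ_c) / [θ_c·(Y·k − k_d) − 1] = 18.0 × (1 + 0.0740 × 21.5) / [21.5 × (0.332 × 9.47 − 0.0740) − 1] = 46.64 / 65.01 = 0.7174 mg/L.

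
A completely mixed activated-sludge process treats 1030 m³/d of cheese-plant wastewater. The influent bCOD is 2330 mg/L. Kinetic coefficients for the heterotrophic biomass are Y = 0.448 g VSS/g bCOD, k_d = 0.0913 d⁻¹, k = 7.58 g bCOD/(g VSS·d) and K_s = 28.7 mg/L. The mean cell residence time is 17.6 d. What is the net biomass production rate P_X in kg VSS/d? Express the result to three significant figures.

Effluent substrate depends only on kinetics and SRT: S = K_s(1 + k_d θ_c) / [θ_c(Yk − k_d) − 1] = 28.7 × (1 + 0.0913 × 17.6) / [17.6 × (0.448 × 7.58 − 0.0913) − 1] = 74.82 / 57.16 = 1.309 mg/L.
Y_obs = Y / (1 + k_d θ_c) = 0.448 / (1 + 0.0913 × 17.6) = 0.448 / 2.607 = 0.1719.
Mass of bCOD removed per day: Q(S₀ − S) = 1030 × 2329 g/m³ = 2399 kg/d.
Net biomass production P_X = Y_obs × Q·(S₀ − S) = 0.1719 × 2399 = 412.2 kg VSS/d.

P_X ≈ 412 kg VSS/d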